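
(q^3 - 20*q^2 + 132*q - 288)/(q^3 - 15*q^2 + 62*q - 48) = (q - 6)/(q - 1)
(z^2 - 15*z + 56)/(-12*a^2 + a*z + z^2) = (z^2 - 15*z + 56)/(-12*a^2 + a*z + z^2)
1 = 1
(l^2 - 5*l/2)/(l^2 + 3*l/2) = (2*l - 5)/(2*l + 3)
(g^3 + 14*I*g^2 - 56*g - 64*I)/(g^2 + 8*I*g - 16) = (g^2 + 10*I*g - 16)/(g + 4*I)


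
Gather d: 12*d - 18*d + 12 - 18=-6*d - 6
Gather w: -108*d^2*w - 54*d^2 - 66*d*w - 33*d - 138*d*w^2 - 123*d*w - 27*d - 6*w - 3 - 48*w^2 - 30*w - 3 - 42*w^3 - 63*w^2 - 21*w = -54*d^2 - 60*d - 42*w^3 + w^2*(-138*d - 111) + w*(-108*d^2 - 189*d - 57) - 6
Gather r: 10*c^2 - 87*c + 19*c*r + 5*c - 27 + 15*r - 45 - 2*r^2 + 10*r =10*c^2 - 82*c - 2*r^2 + r*(19*c + 25) - 72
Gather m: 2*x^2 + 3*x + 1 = 2*x^2 + 3*x + 1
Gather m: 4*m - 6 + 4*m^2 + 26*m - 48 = 4*m^2 + 30*m - 54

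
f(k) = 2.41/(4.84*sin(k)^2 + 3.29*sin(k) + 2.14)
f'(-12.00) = -0.61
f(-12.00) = 0.45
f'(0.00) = -1.73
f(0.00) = 1.13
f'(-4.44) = 0.09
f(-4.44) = 0.25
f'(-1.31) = 0.31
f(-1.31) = 0.69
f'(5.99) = -0.45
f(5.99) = 1.51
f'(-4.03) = 0.28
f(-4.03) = 0.32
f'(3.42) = 0.57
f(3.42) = 1.50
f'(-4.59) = 0.04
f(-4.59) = 0.24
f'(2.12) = 0.20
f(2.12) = 0.28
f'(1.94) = 0.12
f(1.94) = 0.26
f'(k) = 2.41*(-9.68*sin(k)*cos(k) - 3.29*cos(k))/(4.84*sin(k)^2 + 3.29*sin(k) + 2.14)^2 = -(23.3288*sin(k) + 7.9289)*cos(k)/(4.84*sin(k)^2 + 3.29*sin(k) + 2.14)^2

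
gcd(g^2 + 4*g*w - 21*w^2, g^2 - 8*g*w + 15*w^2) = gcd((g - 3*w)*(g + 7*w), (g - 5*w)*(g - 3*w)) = -g + 3*w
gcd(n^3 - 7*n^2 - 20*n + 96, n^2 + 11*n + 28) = n + 4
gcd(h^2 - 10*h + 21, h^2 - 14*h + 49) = h - 7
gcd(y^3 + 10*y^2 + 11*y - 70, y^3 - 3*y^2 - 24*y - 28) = 1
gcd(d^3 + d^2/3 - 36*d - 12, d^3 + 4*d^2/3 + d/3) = d + 1/3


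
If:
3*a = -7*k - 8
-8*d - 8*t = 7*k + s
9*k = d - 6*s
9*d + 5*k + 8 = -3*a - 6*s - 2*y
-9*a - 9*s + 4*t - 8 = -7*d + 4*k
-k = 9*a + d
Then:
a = -1184/2019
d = 4152/673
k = -600/673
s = 1592/673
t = -3826/673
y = -24060/673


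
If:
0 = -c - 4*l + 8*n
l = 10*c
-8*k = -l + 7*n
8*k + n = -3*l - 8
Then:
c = -32/37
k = 207/74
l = -320/37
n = -164/37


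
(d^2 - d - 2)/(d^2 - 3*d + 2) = (d + 1)/(d - 1)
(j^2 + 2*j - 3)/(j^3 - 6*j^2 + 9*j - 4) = (j + 3)/(j^2 - 5*j + 4)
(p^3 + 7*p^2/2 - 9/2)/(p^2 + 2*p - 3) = p + 3/2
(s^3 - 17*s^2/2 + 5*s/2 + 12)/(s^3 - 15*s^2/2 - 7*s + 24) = (s + 1)/(s + 2)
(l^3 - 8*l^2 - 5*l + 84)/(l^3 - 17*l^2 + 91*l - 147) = (l^2 - l - 12)/(l^2 - 10*l + 21)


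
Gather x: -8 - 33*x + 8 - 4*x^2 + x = -4*x^2 - 32*x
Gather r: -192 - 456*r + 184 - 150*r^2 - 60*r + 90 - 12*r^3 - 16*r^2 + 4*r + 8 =-12*r^3 - 166*r^2 - 512*r + 90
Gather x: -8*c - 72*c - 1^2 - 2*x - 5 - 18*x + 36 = -80*c - 20*x + 30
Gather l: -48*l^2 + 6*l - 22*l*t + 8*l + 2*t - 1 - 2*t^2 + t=-48*l^2 + l*(14 - 22*t) - 2*t^2 + 3*t - 1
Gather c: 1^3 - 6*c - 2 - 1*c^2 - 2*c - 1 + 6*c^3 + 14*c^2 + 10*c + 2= 6*c^3 + 13*c^2 + 2*c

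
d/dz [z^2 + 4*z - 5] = 2*z + 4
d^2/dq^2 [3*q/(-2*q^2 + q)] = -24/(8*q^3 - 12*q^2 + 6*q - 1)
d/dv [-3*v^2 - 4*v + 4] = -6*v - 4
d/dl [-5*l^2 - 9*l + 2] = -10*l - 9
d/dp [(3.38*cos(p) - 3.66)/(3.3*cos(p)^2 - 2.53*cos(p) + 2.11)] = (11.154*cos(p)^2 - 24.156*cos(p) + 2.128)*sin(p)/(10.89*cos(p)^4 - 16.698*cos(p)^3 + 20.3269*cos(p)^2 - 10.6766*cos(p) + 4.4521)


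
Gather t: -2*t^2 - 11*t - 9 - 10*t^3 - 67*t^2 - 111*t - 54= -10*t^3 - 69*t^2 - 122*t - 63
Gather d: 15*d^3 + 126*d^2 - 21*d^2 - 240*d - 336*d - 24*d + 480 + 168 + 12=15*d^3 + 105*d^2 - 600*d + 660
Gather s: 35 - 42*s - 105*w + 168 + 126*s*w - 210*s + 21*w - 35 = s*(126*w - 252) - 84*w + 168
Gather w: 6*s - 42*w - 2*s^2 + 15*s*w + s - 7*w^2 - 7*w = -2*s^2 + 7*s - 7*w^2 + w*(15*s - 49)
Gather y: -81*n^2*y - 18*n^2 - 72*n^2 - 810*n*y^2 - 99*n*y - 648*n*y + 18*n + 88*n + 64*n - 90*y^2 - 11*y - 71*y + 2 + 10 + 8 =-90*n^2 + 170*n + y^2*(-810*n - 90) + y*(-81*n^2 - 747*n - 82) + 20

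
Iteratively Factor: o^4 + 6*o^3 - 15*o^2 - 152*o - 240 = (o + 3)*(o^3 + 3*o^2 - 24*o - 80) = (o + 3)*(o + 4)*(o^2 - o - 20) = (o + 3)*(o + 4)^2*(o - 5)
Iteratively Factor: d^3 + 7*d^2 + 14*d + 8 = (d + 4)*(d^2 + 3*d + 2) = (d + 2)*(d + 4)*(d + 1)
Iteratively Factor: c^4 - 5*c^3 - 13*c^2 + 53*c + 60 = (c - 5)*(c^3 - 13*c - 12) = (c - 5)*(c + 3)*(c^2 - 3*c - 4) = (c - 5)*(c + 1)*(c + 3)*(c - 4)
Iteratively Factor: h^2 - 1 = (h + 1)*(h - 1)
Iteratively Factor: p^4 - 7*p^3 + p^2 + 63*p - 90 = (p - 2)*(p^3 - 5*p^2 - 9*p + 45) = (p - 5)*(p - 2)*(p^2 - 9) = (p - 5)*(p - 2)*(p + 3)*(p - 3)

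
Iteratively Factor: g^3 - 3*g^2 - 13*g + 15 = (g - 5)*(g^2 + 2*g - 3) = (g - 5)*(g + 3)*(g - 1)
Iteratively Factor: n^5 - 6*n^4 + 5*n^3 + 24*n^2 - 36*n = (n - 3)*(n^4 - 3*n^3 - 4*n^2 + 12*n) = n*(n - 3)*(n^3 - 3*n^2 - 4*n + 12) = n*(n - 3)*(n + 2)*(n^2 - 5*n + 6) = n*(n - 3)*(n - 2)*(n + 2)*(n - 3)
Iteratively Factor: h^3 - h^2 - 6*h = (h - 3)*(h^2 + 2*h) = h*(h - 3)*(h + 2)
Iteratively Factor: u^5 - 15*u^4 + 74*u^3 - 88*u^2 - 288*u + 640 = (u - 4)*(u^4 - 11*u^3 + 30*u^2 + 32*u - 160) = (u - 4)*(u + 2)*(u^3 - 13*u^2 + 56*u - 80) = (u - 4)^2*(u + 2)*(u^2 - 9*u + 20) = (u - 5)*(u - 4)^2*(u + 2)*(u - 4)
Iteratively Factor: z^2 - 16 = (z + 4)*(z - 4)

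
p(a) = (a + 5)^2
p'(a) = 2*a + 10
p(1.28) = 39.44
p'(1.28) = 12.56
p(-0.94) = 16.48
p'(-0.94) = 8.12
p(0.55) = 30.80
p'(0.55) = 11.10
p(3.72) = 76.04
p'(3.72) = 17.44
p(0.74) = 32.95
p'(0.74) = 11.48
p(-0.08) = 24.21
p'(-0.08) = 9.84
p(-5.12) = 0.01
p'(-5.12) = -0.24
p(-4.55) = 0.20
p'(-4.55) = 0.90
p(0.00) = 25.00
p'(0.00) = 10.00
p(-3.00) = 4.00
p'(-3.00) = 4.00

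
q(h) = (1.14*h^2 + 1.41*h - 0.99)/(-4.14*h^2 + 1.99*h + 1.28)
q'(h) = (2.28*h + 1.41)/(-4.14*h^2 + 1.99*h + 1.28) + (8.28*h - 1.99)*(1.14*h^2 + 1.41*h - 0.99)/(-4.14*h^2 + 1.99*h + 1.28)^2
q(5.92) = -0.36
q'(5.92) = 0.01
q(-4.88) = -0.18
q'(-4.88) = 0.02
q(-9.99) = -0.23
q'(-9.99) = 0.00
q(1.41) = -0.79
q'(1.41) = 0.72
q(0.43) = -0.13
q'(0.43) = 1.60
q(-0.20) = -1.71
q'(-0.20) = 10.04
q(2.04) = -0.56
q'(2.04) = 0.19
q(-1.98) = -0.04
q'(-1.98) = 0.13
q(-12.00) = -0.24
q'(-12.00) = 0.00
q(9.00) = -0.33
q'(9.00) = 0.01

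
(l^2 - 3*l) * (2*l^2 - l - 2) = 2*l^4 - 7*l^3 + l^2 + 6*l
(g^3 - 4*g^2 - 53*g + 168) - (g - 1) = g^3 - 4*g^2 - 54*g + 169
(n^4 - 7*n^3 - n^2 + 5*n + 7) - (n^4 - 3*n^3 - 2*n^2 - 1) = -4*n^3 + n^2 + 5*n + 8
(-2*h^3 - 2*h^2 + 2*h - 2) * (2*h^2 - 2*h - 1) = -4*h^5 + 10*h^3 - 6*h^2 + 2*h + 2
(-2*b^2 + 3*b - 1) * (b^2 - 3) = -2*b^4 + 3*b^3 + 5*b^2 - 9*b + 3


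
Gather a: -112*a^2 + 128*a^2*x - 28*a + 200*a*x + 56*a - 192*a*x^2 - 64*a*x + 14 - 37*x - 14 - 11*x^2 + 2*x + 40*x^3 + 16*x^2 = a^2*(128*x - 112) + a*(-192*x^2 + 136*x + 28) + 40*x^3 + 5*x^2 - 35*x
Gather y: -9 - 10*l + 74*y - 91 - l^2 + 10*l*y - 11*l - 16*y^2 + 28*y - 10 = -l^2 - 21*l - 16*y^2 + y*(10*l + 102) - 110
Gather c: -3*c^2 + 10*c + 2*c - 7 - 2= -3*c^2 + 12*c - 9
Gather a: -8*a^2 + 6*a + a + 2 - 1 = -8*a^2 + 7*a + 1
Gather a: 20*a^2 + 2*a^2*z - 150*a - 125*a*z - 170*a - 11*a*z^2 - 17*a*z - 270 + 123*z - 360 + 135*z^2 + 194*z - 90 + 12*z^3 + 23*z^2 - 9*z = a^2*(2*z + 20) + a*(-11*z^2 - 142*z - 320) + 12*z^3 + 158*z^2 + 308*z - 720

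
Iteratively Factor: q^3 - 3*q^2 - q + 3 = (q - 1)*(q^2 - 2*q - 3) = (q - 3)*(q - 1)*(q + 1)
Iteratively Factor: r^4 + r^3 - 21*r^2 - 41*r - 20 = (r + 4)*(r^3 - 3*r^2 - 9*r - 5) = (r + 1)*(r + 4)*(r^2 - 4*r - 5) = (r - 5)*(r + 1)*(r + 4)*(r + 1)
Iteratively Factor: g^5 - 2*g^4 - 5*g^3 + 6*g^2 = (g - 1)*(g^4 - g^3 - 6*g^2) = (g - 3)*(g - 1)*(g^3 + 2*g^2) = g*(g - 3)*(g - 1)*(g^2 + 2*g) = g^2*(g - 3)*(g - 1)*(g + 2)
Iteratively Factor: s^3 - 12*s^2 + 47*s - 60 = (s - 5)*(s^2 - 7*s + 12) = (s - 5)*(s - 3)*(s - 4)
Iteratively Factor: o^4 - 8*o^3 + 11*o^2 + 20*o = (o - 4)*(o^3 - 4*o^2 - 5*o) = (o - 4)*(o + 1)*(o^2 - 5*o) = o*(o - 4)*(o + 1)*(o - 5)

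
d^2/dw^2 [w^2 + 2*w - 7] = 2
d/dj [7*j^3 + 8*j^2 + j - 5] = 21*j^2 + 16*j + 1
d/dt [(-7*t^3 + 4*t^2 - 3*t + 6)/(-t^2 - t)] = (7*t^4 + 14*t^3 - 7*t^2 + 12*t + 6)/(t^2*(t^2 + 2*t + 1))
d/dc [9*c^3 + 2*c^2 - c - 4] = 27*c^2 + 4*c - 1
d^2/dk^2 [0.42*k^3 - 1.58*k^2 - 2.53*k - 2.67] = 2.52*k - 3.16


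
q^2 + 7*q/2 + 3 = (q + 3/2)*(q + 2)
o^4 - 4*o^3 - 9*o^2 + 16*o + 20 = (o - 5)*(o - 2)*(o + 1)*(o + 2)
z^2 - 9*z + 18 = (z - 6)*(z - 3)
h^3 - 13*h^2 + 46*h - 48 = (h - 8)*(h - 3)*(h - 2)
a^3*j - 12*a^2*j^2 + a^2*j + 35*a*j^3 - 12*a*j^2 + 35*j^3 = (a - 7*j)*(a - 5*j)*(a*j + j)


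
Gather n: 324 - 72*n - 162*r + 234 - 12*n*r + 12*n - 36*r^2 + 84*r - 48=n*(-12*r - 60) - 36*r^2 - 78*r + 510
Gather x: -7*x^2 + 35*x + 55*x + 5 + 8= -7*x^2 + 90*x + 13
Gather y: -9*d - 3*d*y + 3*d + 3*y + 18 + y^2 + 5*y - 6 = -6*d + y^2 + y*(8 - 3*d) + 12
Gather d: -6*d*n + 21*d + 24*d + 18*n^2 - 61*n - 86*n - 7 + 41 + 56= d*(45 - 6*n) + 18*n^2 - 147*n + 90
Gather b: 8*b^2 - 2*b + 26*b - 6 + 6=8*b^2 + 24*b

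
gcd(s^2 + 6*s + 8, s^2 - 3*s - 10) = s + 2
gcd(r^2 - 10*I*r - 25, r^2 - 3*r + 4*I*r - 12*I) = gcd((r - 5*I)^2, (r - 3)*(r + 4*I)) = 1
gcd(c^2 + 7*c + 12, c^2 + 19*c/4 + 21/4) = c + 3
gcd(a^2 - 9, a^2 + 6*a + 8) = 1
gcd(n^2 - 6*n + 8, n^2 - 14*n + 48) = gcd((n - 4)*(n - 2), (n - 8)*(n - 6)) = 1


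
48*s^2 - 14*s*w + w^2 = (-8*s + w)*(-6*s + w)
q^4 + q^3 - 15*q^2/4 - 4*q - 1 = (q - 2)*(q + 1/2)^2*(q + 2)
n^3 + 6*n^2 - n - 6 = (n - 1)*(n + 1)*(n + 6)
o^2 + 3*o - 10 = (o - 2)*(o + 5)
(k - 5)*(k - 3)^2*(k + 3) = k^4 - 8*k^3 + 6*k^2 + 72*k - 135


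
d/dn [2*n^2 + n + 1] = 4*n + 1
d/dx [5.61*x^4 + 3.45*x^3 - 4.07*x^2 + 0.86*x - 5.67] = 22.44*x^3 + 10.35*x^2 - 8.14*x + 0.86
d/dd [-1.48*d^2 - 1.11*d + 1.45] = -2.96*d - 1.11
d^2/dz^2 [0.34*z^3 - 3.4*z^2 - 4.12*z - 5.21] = 2.04*z - 6.8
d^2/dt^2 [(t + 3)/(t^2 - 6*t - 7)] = 2*(3*(1 - t)*(-t^2 + 6*t + 7) - 4*(t - 3)^2*(t + 3))/(-t^2 + 6*t + 7)^3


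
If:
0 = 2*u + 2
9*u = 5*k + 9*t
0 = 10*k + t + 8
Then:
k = -63/85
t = -10/17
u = -1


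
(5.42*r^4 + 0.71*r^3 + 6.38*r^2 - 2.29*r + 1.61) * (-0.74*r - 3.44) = -4.0108*r^5 - 19.1702*r^4 - 7.1636*r^3 - 20.2526*r^2 + 6.6862*r - 5.5384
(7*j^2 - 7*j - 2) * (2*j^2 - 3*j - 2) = 14*j^4 - 35*j^3 + 3*j^2 + 20*j + 4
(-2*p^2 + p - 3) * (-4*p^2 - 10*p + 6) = 8*p^4 + 16*p^3 - 10*p^2 + 36*p - 18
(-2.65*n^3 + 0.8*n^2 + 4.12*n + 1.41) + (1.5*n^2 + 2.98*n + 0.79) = -2.65*n^3 + 2.3*n^2 + 7.1*n + 2.2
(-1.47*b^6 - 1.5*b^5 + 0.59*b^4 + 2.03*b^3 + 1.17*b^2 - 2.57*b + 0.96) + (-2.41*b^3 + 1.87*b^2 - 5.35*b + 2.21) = -1.47*b^6 - 1.5*b^5 + 0.59*b^4 - 0.38*b^3 + 3.04*b^2 - 7.92*b + 3.17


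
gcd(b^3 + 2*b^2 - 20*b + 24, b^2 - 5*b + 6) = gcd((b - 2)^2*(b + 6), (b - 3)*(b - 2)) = b - 2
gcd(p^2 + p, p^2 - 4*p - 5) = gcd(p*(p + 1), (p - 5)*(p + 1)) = p + 1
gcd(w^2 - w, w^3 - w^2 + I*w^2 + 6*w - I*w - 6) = w - 1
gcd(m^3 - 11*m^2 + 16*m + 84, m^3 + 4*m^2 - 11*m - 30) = m + 2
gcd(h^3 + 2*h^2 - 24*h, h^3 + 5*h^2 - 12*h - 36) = h + 6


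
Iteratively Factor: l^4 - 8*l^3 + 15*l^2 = (l - 3)*(l^3 - 5*l^2) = (l - 5)*(l - 3)*(l^2) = l*(l - 5)*(l - 3)*(l)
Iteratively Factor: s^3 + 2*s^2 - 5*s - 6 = (s + 1)*(s^2 + s - 6) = (s + 1)*(s + 3)*(s - 2)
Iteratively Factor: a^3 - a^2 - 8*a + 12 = (a + 3)*(a^2 - 4*a + 4) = (a - 2)*(a + 3)*(a - 2)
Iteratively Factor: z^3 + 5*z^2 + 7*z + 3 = (z + 1)*(z^2 + 4*z + 3) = (z + 1)*(z + 3)*(z + 1)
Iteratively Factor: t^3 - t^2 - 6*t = (t + 2)*(t^2 - 3*t) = (t - 3)*(t + 2)*(t)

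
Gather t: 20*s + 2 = 20*s + 2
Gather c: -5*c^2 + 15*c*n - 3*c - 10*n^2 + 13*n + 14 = -5*c^2 + c*(15*n - 3) - 10*n^2 + 13*n + 14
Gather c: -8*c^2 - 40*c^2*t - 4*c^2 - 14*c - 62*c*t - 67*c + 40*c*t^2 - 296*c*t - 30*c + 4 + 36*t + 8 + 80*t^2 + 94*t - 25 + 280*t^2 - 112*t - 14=c^2*(-40*t - 12) + c*(40*t^2 - 358*t - 111) + 360*t^2 + 18*t - 27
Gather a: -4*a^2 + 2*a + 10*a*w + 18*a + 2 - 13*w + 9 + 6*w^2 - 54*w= -4*a^2 + a*(10*w + 20) + 6*w^2 - 67*w + 11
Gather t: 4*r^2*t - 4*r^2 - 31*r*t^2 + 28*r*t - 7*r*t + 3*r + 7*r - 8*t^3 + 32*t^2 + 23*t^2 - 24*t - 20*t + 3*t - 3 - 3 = -4*r^2 + 10*r - 8*t^3 + t^2*(55 - 31*r) + t*(4*r^2 + 21*r - 41) - 6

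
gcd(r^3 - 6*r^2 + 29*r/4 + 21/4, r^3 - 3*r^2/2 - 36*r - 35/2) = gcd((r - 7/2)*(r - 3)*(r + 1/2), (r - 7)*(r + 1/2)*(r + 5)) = r + 1/2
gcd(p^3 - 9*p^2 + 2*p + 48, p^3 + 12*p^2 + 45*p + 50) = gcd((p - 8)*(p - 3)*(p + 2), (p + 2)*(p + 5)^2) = p + 2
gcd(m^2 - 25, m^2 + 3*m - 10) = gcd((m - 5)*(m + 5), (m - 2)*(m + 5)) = m + 5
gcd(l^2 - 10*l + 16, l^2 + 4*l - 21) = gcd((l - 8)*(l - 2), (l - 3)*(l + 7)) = 1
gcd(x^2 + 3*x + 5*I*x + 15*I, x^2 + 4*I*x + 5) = x + 5*I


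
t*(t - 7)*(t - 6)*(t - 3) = t^4 - 16*t^3 + 81*t^2 - 126*t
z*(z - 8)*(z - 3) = z^3 - 11*z^2 + 24*z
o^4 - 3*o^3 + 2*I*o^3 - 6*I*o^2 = o^2*(o - 3)*(o + 2*I)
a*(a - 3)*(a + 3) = a^3 - 9*a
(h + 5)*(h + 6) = h^2 + 11*h + 30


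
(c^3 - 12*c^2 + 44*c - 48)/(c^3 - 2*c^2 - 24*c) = (c^2 - 6*c + 8)/(c*(c + 4))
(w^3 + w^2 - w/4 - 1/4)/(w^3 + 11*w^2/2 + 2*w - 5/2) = (w + 1/2)/(w + 5)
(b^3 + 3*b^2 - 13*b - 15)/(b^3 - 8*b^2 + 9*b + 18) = (b + 5)/(b - 6)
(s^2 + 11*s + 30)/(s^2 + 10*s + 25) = (s + 6)/(s + 5)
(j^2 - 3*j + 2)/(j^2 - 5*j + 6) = (j - 1)/(j - 3)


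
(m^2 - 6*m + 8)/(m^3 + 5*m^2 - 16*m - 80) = (m - 2)/(m^2 + 9*m + 20)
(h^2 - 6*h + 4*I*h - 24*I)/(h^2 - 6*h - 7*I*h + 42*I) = (h + 4*I)/(h - 7*I)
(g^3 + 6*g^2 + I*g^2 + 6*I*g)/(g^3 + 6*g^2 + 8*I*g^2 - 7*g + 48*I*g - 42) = g/(g + 7*I)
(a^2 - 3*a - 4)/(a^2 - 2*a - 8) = (a + 1)/(a + 2)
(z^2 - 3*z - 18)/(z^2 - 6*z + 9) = (z^2 - 3*z - 18)/(z^2 - 6*z + 9)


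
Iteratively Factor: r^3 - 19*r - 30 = (r + 3)*(r^2 - 3*r - 10) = (r - 5)*(r + 3)*(r + 2)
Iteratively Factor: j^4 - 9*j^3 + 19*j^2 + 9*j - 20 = (j + 1)*(j^3 - 10*j^2 + 29*j - 20) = (j - 5)*(j + 1)*(j^2 - 5*j + 4) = (j - 5)*(j - 4)*(j + 1)*(j - 1)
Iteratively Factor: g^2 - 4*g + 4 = (g - 2)*(g - 2)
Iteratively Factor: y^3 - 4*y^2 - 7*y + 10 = (y - 5)*(y^2 + y - 2) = (y - 5)*(y - 1)*(y + 2)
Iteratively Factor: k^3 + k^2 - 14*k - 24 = (k + 3)*(k^2 - 2*k - 8) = (k - 4)*(k + 3)*(k + 2)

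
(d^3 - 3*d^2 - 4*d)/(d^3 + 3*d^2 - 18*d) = (d^2 - 3*d - 4)/(d^2 + 3*d - 18)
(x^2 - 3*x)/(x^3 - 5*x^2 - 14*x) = (3 - x)/(-x^2 + 5*x + 14)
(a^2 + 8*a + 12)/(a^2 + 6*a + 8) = (a + 6)/(a + 4)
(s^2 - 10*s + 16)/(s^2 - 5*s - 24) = (s - 2)/(s + 3)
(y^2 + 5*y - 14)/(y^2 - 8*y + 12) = (y + 7)/(y - 6)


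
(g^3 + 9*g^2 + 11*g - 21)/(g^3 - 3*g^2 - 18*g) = (g^2 + 6*g - 7)/(g*(g - 6))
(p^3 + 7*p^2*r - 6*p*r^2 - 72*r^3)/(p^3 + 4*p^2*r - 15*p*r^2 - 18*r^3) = (p + 4*r)/(p + r)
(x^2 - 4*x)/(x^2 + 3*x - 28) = x/(x + 7)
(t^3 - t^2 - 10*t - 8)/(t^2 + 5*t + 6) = (t^2 - 3*t - 4)/(t + 3)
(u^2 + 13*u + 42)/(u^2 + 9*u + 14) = (u + 6)/(u + 2)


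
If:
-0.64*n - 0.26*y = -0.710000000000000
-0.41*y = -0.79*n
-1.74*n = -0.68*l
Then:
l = 1.59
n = 0.62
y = 1.20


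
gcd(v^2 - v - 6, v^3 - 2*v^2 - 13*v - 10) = v + 2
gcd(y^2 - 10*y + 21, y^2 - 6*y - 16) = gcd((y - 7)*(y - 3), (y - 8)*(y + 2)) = 1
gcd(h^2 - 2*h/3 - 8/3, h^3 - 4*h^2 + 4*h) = h - 2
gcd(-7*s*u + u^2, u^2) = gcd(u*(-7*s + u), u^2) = u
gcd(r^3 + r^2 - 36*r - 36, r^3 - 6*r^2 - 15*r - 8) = r + 1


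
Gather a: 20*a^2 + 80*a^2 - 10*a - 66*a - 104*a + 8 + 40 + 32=100*a^2 - 180*a + 80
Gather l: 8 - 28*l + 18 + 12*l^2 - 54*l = 12*l^2 - 82*l + 26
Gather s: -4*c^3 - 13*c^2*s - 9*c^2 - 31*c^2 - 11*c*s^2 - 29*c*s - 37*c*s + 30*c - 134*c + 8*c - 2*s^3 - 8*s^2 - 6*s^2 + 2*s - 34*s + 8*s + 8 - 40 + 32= -4*c^3 - 40*c^2 - 96*c - 2*s^3 + s^2*(-11*c - 14) + s*(-13*c^2 - 66*c - 24)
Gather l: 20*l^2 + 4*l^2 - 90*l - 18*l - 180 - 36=24*l^2 - 108*l - 216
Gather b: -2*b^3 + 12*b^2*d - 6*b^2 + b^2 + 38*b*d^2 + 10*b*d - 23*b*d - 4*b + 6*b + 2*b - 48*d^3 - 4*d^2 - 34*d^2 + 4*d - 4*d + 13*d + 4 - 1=-2*b^3 + b^2*(12*d - 5) + b*(38*d^2 - 13*d + 4) - 48*d^3 - 38*d^2 + 13*d + 3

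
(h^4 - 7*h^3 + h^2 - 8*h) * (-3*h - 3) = -3*h^5 + 18*h^4 + 18*h^3 + 21*h^2 + 24*h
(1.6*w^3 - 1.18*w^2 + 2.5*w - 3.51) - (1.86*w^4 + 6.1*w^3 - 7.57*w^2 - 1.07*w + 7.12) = -1.86*w^4 - 4.5*w^3 + 6.39*w^2 + 3.57*w - 10.63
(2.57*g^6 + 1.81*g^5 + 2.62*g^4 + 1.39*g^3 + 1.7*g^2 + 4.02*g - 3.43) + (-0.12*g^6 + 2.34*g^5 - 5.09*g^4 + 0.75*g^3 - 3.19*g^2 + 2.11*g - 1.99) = 2.45*g^6 + 4.15*g^5 - 2.47*g^4 + 2.14*g^3 - 1.49*g^2 + 6.13*g - 5.42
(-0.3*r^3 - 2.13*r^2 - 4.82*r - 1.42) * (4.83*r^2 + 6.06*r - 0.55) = -1.449*r^5 - 12.1059*r^4 - 36.0234*r^3 - 34.8963*r^2 - 5.9542*r + 0.781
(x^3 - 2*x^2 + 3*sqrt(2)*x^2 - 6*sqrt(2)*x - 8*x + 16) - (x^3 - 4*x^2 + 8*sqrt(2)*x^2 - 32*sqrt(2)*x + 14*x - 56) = -5*sqrt(2)*x^2 + 2*x^2 - 22*x + 26*sqrt(2)*x + 72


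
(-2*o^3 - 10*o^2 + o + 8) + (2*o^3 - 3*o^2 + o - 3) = -13*o^2 + 2*o + 5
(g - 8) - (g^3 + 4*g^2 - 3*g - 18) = -g^3 - 4*g^2 + 4*g + 10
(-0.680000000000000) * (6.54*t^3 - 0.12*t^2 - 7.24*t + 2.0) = -4.4472*t^3 + 0.0816*t^2 + 4.9232*t - 1.36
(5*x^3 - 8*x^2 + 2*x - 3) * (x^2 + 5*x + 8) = 5*x^5 + 17*x^4 + 2*x^3 - 57*x^2 + x - 24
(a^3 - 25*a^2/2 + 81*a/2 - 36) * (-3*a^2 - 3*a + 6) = -3*a^5 + 69*a^4/2 - 78*a^3 - 177*a^2/2 + 351*a - 216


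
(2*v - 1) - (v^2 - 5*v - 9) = -v^2 + 7*v + 8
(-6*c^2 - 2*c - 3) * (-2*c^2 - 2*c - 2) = 12*c^4 + 16*c^3 + 22*c^2 + 10*c + 6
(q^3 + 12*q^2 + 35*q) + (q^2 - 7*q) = q^3 + 13*q^2 + 28*q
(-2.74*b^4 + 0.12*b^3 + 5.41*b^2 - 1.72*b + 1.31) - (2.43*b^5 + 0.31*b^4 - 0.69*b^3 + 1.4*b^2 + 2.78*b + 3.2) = -2.43*b^5 - 3.05*b^4 + 0.81*b^3 + 4.01*b^2 - 4.5*b - 1.89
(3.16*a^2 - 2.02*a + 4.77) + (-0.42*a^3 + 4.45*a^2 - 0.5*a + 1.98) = -0.42*a^3 + 7.61*a^2 - 2.52*a + 6.75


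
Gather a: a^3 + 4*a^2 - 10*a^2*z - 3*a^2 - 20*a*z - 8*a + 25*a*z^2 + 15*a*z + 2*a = a^3 + a^2*(1 - 10*z) + a*(25*z^2 - 5*z - 6)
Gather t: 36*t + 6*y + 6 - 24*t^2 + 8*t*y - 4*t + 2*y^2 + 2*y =-24*t^2 + t*(8*y + 32) + 2*y^2 + 8*y + 6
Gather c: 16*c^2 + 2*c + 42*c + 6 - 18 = 16*c^2 + 44*c - 12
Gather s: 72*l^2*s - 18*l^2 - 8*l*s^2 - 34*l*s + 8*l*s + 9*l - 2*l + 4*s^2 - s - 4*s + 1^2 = -18*l^2 + 7*l + s^2*(4 - 8*l) + s*(72*l^2 - 26*l - 5) + 1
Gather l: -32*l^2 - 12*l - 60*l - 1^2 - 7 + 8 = -32*l^2 - 72*l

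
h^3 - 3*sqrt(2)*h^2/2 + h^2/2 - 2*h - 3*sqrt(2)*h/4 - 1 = (h + 1/2)*(h - 2*sqrt(2))*(h + sqrt(2)/2)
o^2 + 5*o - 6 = (o - 1)*(o + 6)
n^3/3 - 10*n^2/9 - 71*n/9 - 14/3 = (n/3 + 1)*(n - 7)*(n + 2/3)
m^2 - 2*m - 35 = (m - 7)*(m + 5)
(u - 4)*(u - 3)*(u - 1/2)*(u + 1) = u^4 - 13*u^3/2 + 8*u^2 + 19*u/2 - 6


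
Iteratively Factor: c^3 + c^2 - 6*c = (c - 2)*(c^2 + 3*c) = (c - 2)*(c + 3)*(c)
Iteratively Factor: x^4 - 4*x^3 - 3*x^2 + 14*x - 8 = (x - 4)*(x^3 - 3*x + 2) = (x - 4)*(x + 2)*(x^2 - 2*x + 1) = (x - 4)*(x - 1)*(x + 2)*(x - 1)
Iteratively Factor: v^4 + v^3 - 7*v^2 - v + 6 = (v - 1)*(v^3 + 2*v^2 - 5*v - 6) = (v - 1)*(v + 3)*(v^2 - v - 2) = (v - 1)*(v + 1)*(v + 3)*(v - 2)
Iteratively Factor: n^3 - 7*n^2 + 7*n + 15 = (n - 3)*(n^2 - 4*n - 5) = (n - 5)*(n - 3)*(n + 1)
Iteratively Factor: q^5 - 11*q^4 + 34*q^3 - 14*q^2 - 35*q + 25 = (q - 1)*(q^4 - 10*q^3 + 24*q^2 + 10*q - 25) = (q - 1)^2*(q^3 - 9*q^2 + 15*q + 25) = (q - 5)*(q - 1)^2*(q^2 - 4*q - 5) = (q - 5)^2*(q - 1)^2*(q + 1)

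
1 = 1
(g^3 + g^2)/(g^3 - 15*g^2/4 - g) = 4*g*(g + 1)/(4*g^2 - 15*g - 4)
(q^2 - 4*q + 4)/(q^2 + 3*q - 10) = (q - 2)/(q + 5)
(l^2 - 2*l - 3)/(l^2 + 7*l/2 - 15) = 2*(l^2 - 2*l - 3)/(2*l^2 + 7*l - 30)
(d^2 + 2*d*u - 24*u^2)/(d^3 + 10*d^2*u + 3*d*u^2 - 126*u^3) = (-d + 4*u)/(-d^2 - 4*d*u + 21*u^2)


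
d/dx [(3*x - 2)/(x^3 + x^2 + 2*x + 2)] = (3*x^3 + 3*x^2 + 6*x - (3*x - 2)*(3*x^2 + 2*x + 2) + 6)/(x^3 + x^2 + 2*x + 2)^2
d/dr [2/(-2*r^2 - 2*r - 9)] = 4*(2*r + 1)/(2*r^2 + 2*r + 9)^2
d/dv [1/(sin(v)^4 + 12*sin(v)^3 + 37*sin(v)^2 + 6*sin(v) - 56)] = -2*(2*sin(v)^3 + 18*sin(v)^2 + 37*sin(v) + 3)*cos(v)/(sin(v)^4 + 12*sin(v)^3 + 37*sin(v)^2 + 6*sin(v) - 56)^2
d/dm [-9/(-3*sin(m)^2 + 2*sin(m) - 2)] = 18*(1 - 3*sin(m))*cos(m)/(3*sin(m)^2 - 2*sin(m) + 2)^2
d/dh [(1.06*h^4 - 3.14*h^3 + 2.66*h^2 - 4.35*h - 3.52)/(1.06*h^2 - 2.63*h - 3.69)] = (2.2472*h^5 - 11.6918*h^4 + 0.870799999999999*h^3 + 32.375*h^2 - 12.1684*h + 6.7939)/(1.1236*h^4 - 5.5756*h^3 - 0.905900000000001*h^2 + 19.4094*h + 13.6161)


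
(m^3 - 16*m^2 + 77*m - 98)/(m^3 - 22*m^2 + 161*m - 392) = (m - 2)/(m - 8)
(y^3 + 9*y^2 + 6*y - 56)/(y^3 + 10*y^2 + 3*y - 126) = (y^2 + 2*y - 8)/(y^2 + 3*y - 18)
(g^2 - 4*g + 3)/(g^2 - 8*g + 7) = (g - 3)/(g - 7)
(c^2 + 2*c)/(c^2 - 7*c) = (c + 2)/(c - 7)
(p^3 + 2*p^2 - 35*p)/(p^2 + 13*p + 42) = p*(p - 5)/(p + 6)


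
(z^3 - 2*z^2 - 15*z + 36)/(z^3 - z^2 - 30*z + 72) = (z^2 + z - 12)/(z^2 + 2*z - 24)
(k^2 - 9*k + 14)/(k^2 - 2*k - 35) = (k - 2)/(k + 5)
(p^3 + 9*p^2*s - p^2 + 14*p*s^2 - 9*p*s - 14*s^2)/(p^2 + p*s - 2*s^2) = (p^2 + 7*p*s - p - 7*s)/(p - s)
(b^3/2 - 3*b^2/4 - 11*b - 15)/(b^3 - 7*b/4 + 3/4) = (2*b^3 - 3*b^2 - 44*b - 60)/(4*b^3 - 7*b + 3)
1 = 1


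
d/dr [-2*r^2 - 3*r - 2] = -4*r - 3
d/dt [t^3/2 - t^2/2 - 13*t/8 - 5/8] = 3*t^2/2 - t - 13/8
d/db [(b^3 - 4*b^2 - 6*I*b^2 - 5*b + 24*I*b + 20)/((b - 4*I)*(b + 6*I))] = (b^4 + 4*I*b^3 + b^2*(89 - 32*I) + b*(-232 - 288*I) - 120 + 536*I)/(b^4 + 4*I*b^3 + 44*b^2 + 96*I*b + 576)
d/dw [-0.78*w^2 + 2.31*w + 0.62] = 2.31 - 1.56*w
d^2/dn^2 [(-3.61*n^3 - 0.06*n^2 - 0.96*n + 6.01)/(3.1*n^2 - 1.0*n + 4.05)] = (-5.6843418860808e-14*n^5 + 64.6039*n^3 + 438.7794*n^2 - 394.74735*n - 148.6354)/(29.791*n^6 - 28.83*n^5 + 126.0615*n^4 - 76.33*n^3 + 164.69325*n^2 - 49.2075*n + 66.430125)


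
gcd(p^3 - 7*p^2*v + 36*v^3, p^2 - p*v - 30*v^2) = p - 6*v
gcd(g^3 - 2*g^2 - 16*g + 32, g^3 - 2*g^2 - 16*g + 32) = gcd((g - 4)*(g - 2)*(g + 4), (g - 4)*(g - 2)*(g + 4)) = g^3 - 2*g^2 - 16*g + 32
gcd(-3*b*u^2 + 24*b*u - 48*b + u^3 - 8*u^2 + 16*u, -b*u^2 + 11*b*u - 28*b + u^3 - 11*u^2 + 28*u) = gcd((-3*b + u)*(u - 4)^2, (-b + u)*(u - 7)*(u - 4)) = u - 4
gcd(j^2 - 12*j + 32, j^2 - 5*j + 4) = j - 4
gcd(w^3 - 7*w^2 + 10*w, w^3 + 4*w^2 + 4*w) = w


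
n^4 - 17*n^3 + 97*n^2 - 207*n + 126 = (n - 7)*(n - 6)*(n - 3)*(n - 1)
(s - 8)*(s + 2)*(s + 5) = s^3 - s^2 - 46*s - 80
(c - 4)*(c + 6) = c^2 + 2*c - 24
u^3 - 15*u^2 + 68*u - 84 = (u - 7)*(u - 6)*(u - 2)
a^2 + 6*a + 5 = (a + 1)*(a + 5)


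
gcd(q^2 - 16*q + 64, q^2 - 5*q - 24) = q - 8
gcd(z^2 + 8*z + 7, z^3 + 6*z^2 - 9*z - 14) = z^2 + 8*z + 7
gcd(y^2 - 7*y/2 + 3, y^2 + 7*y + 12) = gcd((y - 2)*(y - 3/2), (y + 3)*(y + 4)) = 1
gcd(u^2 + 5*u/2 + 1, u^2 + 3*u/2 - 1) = u + 2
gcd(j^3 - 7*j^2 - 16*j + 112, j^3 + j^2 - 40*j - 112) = j^2 - 3*j - 28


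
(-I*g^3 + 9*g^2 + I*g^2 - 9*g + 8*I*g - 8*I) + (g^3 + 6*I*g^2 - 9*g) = g^3 - I*g^3 + 9*g^2 + 7*I*g^2 - 18*g + 8*I*g - 8*I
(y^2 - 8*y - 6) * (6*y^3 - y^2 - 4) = 6*y^5 - 49*y^4 - 28*y^3 + 2*y^2 + 32*y + 24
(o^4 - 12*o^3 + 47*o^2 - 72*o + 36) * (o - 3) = o^5 - 15*o^4 + 83*o^3 - 213*o^2 + 252*o - 108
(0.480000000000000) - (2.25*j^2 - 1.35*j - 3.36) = -2.25*j^2 + 1.35*j + 3.84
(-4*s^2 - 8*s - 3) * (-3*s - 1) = 12*s^3 + 28*s^2 + 17*s + 3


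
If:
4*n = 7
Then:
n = 7/4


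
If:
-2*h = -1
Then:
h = 1/2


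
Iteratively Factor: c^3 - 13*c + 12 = (c + 4)*(c^2 - 4*c + 3) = (c - 1)*(c + 4)*(c - 3)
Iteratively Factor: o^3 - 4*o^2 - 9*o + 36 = (o - 3)*(o^2 - o - 12) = (o - 3)*(o + 3)*(o - 4)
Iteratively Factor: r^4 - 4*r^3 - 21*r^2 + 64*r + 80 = (r - 4)*(r^3 - 21*r - 20) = (r - 4)*(r + 1)*(r^2 - r - 20) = (r - 4)*(r + 1)*(r + 4)*(r - 5)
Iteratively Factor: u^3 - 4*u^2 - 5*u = (u + 1)*(u^2 - 5*u) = u*(u + 1)*(u - 5)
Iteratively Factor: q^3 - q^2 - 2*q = (q + 1)*(q^2 - 2*q) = q*(q + 1)*(q - 2)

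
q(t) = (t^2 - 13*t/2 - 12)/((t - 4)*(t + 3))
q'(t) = (2*t - 13/2)/((t - 4)*(t + 3)) - (t^2 - 13*t/2 - 12)/((t - 4)*(t + 3)^2) - (t^2 - 13*t/2 - 12)/((t - 4)^2*(t + 3))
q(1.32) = 1.63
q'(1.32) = 0.56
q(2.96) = 3.63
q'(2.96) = 2.97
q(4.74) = -3.55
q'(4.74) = 5.78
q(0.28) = 1.13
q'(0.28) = 0.45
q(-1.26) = 0.24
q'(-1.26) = 0.89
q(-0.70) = 0.64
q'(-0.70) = 0.59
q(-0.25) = 0.88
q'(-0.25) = 0.49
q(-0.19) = 0.91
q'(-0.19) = 0.48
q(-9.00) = 1.63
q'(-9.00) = 0.08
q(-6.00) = 2.10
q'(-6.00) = 0.29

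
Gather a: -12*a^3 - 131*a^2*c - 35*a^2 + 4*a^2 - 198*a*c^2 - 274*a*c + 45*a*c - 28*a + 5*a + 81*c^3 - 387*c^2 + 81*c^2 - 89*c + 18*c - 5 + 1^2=-12*a^3 + a^2*(-131*c - 31) + a*(-198*c^2 - 229*c - 23) + 81*c^3 - 306*c^2 - 71*c - 4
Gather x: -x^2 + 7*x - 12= -x^2 + 7*x - 12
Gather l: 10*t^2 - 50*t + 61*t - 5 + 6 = 10*t^2 + 11*t + 1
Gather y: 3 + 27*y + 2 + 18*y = 45*y + 5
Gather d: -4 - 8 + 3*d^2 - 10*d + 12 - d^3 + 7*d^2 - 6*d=-d^3 + 10*d^2 - 16*d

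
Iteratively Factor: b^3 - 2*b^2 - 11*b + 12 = (b - 4)*(b^2 + 2*b - 3) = (b - 4)*(b - 1)*(b + 3)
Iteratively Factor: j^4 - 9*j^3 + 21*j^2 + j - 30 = (j + 1)*(j^3 - 10*j^2 + 31*j - 30) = (j - 2)*(j + 1)*(j^2 - 8*j + 15) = (j - 3)*(j - 2)*(j + 1)*(j - 5)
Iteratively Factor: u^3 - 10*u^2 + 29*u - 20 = (u - 1)*(u^2 - 9*u + 20) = (u - 4)*(u - 1)*(u - 5)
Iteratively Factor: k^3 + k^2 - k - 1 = (k - 1)*(k^2 + 2*k + 1) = (k - 1)*(k + 1)*(k + 1)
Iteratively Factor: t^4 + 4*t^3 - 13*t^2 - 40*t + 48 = (t - 3)*(t^3 + 7*t^2 + 8*t - 16) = (t - 3)*(t + 4)*(t^2 + 3*t - 4) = (t - 3)*(t - 1)*(t + 4)*(t + 4)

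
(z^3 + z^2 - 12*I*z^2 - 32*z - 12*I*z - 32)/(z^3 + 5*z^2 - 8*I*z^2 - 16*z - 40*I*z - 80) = (z^2 + z*(1 - 8*I) - 8*I)/(z^2 + z*(5 - 4*I) - 20*I)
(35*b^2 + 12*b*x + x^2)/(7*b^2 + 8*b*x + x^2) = (5*b + x)/(b + x)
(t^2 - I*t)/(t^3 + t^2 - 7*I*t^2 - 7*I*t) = (t - I)/(t^2 + t - 7*I*t - 7*I)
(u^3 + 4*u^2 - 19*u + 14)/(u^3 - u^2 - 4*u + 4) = (u + 7)/(u + 2)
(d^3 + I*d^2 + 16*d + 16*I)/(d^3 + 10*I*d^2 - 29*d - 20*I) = (d - 4*I)/(d + 5*I)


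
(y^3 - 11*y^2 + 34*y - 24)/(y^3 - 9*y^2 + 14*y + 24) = (y - 1)/(y + 1)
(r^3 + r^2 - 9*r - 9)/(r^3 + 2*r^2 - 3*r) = (r^2 - 2*r - 3)/(r*(r - 1))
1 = 1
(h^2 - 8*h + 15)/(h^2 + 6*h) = (h^2 - 8*h + 15)/(h*(h + 6))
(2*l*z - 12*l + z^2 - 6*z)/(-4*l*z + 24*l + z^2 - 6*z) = (2*l + z)/(-4*l + z)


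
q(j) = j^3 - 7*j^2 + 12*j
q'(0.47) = 6.08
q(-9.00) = -1404.00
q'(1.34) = -1.37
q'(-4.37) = 130.47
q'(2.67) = -3.99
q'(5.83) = 32.35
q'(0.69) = 3.77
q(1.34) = 5.92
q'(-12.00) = 612.00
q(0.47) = 4.20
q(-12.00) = -2880.00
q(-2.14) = -67.54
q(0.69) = 5.28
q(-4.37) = -269.57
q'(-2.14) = 55.70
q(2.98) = 0.06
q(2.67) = 1.17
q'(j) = 3*j^2 - 14*j + 12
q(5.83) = 30.19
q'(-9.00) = 381.00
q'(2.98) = -3.08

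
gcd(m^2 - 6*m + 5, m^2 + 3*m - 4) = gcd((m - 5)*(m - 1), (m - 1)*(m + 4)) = m - 1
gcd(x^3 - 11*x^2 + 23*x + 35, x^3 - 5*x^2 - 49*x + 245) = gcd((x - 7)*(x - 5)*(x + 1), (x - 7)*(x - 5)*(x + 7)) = x^2 - 12*x + 35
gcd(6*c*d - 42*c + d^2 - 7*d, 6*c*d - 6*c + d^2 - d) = 6*c + d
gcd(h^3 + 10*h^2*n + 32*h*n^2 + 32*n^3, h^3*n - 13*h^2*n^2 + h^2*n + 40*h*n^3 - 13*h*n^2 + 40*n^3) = 1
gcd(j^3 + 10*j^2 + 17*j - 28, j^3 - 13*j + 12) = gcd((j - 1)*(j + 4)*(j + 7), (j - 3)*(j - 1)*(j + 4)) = j^2 + 3*j - 4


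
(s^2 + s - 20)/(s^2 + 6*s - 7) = (s^2 + s - 20)/(s^2 + 6*s - 7)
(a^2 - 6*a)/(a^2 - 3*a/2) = 2*(a - 6)/(2*a - 3)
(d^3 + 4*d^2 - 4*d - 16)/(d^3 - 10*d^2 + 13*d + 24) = (d^3 + 4*d^2 - 4*d - 16)/(d^3 - 10*d^2 + 13*d + 24)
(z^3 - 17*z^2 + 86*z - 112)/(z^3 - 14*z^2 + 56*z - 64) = (z - 7)/(z - 4)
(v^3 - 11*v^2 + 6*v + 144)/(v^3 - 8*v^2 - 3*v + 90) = (v - 8)/(v - 5)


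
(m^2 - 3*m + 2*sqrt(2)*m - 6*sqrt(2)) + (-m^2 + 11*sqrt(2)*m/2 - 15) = -3*m + 15*sqrt(2)*m/2 - 15 - 6*sqrt(2)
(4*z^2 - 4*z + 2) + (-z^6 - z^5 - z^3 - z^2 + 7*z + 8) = -z^6 - z^5 - z^3 + 3*z^2 + 3*z + 10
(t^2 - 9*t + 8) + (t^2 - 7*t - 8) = 2*t^2 - 16*t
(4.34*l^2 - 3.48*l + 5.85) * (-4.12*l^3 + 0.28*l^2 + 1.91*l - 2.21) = -17.8808*l^5 + 15.5528*l^4 - 16.787*l^3 - 14.6002*l^2 + 18.8643*l - 12.9285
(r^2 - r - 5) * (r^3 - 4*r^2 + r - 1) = r^5 - 5*r^4 + 18*r^2 - 4*r + 5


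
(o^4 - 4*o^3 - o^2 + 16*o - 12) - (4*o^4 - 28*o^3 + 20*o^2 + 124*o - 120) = -3*o^4 + 24*o^3 - 21*o^2 - 108*o + 108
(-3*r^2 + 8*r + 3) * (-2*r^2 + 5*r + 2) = 6*r^4 - 31*r^3 + 28*r^2 + 31*r + 6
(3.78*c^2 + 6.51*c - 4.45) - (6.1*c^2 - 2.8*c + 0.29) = -2.32*c^2 + 9.31*c - 4.74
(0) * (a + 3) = 0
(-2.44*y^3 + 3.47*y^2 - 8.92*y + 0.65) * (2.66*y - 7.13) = -6.4904*y^4 + 26.6274*y^3 - 48.4683*y^2 + 65.3286*y - 4.6345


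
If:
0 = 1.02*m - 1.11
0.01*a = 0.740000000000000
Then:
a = 74.00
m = 1.09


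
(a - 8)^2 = a^2 - 16*a + 64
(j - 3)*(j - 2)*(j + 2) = j^3 - 3*j^2 - 4*j + 12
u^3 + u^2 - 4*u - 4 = (u - 2)*(u + 1)*(u + 2)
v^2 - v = v*(v - 1)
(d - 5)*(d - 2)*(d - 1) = d^3 - 8*d^2 + 17*d - 10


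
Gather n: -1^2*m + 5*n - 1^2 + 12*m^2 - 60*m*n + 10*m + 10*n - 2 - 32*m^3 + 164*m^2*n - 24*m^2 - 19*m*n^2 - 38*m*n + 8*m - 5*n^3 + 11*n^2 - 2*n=-32*m^3 - 12*m^2 + 17*m - 5*n^3 + n^2*(11 - 19*m) + n*(164*m^2 - 98*m + 13) - 3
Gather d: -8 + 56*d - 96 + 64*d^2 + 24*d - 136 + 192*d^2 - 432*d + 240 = 256*d^2 - 352*d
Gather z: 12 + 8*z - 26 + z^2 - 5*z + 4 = z^2 + 3*z - 10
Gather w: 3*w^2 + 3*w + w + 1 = 3*w^2 + 4*w + 1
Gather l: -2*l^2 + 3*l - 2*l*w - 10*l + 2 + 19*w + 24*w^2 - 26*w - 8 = -2*l^2 + l*(-2*w - 7) + 24*w^2 - 7*w - 6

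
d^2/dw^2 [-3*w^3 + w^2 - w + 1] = 2 - 18*w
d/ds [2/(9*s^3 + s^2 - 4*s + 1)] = 2*(-27*s^2 - 2*s + 4)/(9*s^3 + s^2 - 4*s + 1)^2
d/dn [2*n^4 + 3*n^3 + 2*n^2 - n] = 8*n^3 + 9*n^2 + 4*n - 1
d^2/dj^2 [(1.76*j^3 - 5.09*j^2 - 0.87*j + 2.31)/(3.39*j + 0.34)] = (40.452192*j^3 + 12.171456*j^2 + 1.220736*j + 53.922218)/(38.958219*j^3 + 11.721942*j^2 + 1.175652*j + 0.039304)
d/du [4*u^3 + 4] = 12*u^2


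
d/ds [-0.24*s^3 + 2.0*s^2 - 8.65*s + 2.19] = -0.72*s^2 + 4.0*s - 8.65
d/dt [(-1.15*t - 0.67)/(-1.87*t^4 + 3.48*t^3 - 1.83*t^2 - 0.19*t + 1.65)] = (-6.4515*t^4 + 2.9924*t^3 + 4.8903*t^2 - 2.4522*t - 2.0248)/(3.4969*t^8 - 13.0152*t^7 + 18.9546*t^6 - 12.0262*t^5 - 4.1445*t^4 + 12.1794*t^3 - 6.0029*t^2 - 0.627*t + 2.7225)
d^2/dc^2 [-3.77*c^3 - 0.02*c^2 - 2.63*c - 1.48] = -22.62*c - 0.04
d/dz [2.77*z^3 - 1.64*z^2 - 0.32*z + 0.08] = 8.31*z^2 - 3.28*z - 0.32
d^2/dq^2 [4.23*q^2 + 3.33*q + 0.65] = 8.46000000000000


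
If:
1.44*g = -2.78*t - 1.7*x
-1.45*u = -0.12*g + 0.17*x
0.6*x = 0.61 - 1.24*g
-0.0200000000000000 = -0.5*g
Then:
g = 0.04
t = -0.59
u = -0.11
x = 0.93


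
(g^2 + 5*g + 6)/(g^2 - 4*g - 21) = (g + 2)/(g - 7)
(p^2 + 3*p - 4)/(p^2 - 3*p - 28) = (p - 1)/(p - 7)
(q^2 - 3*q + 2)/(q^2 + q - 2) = (q - 2)/(q + 2)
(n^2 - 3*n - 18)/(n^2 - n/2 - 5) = 2*(-n^2 + 3*n + 18)/(-2*n^2 + n + 10)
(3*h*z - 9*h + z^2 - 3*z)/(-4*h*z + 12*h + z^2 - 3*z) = (3*h + z)/(-4*h + z)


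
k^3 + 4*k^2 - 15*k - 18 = (k - 3)*(k + 1)*(k + 6)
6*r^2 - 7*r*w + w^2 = (-6*r + w)*(-r + w)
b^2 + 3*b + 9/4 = (b + 3/2)^2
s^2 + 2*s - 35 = (s - 5)*(s + 7)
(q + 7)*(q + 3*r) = q^2 + 3*q*r + 7*q + 21*r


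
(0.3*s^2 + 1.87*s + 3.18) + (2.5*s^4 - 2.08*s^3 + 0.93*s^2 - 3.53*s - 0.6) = 2.5*s^4 - 2.08*s^3 + 1.23*s^2 - 1.66*s + 2.58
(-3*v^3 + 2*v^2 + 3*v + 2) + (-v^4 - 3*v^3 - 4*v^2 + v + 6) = -v^4 - 6*v^3 - 2*v^2 + 4*v + 8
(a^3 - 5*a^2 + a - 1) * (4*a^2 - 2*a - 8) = 4*a^5 - 22*a^4 + 6*a^3 + 34*a^2 - 6*a + 8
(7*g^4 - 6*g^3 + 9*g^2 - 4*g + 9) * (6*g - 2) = 42*g^5 - 50*g^4 + 66*g^3 - 42*g^2 + 62*g - 18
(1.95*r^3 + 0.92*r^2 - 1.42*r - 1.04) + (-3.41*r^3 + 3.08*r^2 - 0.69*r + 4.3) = -1.46*r^3 + 4.0*r^2 - 2.11*r + 3.26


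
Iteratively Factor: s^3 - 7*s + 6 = (s + 3)*(s^2 - 3*s + 2) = (s - 1)*(s + 3)*(s - 2)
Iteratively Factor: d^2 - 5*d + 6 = (d - 3)*(d - 2)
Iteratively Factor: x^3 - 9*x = (x)*(x^2 - 9) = x*(x + 3)*(x - 3)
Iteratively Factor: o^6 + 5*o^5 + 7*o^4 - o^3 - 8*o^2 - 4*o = (o + 2)*(o^5 + 3*o^4 + o^3 - 3*o^2 - 2*o) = (o - 1)*(o + 2)*(o^4 + 4*o^3 + 5*o^2 + 2*o) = (o - 1)*(o + 1)*(o + 2)*(o^3 + 3*o^2 + 2*o) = (o - 1)*(o + 1)^2*(o + 2)*(o^2 + 2*o) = o*(o - 1)*(o + 1)^2*(o + 2)*(o + 2)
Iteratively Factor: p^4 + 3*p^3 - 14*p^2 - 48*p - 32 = (p + 2)*(p^3 + p^2 - 16*p - 16) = (p + 1)*(p + 2)*(p^2 - 16) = (p - 4)*(p + 1)*(p + 2)*(p + 4)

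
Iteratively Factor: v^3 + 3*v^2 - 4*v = (v + 4)*(v^2 - v) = v*(v + 4)*(v - 1)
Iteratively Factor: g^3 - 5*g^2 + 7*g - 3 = (g - 1)*(g^2 - 4*g + 3) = (g - 1)^2*(g - 3)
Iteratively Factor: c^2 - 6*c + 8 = (c - 2)*(c - 4)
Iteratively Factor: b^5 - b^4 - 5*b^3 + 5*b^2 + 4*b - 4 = (b + 1)*(b^4 - 2*b^3 - 3*b^2 + 8*b - 4) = (b - 1)*(b + 1)*(b^3 - b^2 - 4*b + 4) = (b - 2)*(b - 1)*(b + 1)*(b^2 + b - 2) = (b - 2)*(b - 1)*(b + 1)*(b + 2)*(b - 1)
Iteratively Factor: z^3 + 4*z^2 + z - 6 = (z + 3)*(z^2 + z - 2) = (z - 1)*(z + 3)*(z + 2)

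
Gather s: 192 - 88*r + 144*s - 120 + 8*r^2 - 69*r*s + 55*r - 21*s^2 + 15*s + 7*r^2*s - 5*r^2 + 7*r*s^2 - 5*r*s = 3*r^2 - 33*r + s^2*(7*r - 21) + s*(7*r^2 - 74*r + 159) + 72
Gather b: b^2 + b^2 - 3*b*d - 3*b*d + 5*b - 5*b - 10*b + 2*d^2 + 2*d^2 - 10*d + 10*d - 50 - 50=2*b^2 + b*(-6*d - 10) + 4*d^2 - 100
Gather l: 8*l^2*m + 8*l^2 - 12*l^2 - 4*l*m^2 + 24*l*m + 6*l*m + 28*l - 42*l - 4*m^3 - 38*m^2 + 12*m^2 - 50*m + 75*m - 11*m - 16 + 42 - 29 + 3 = l^2*(8*m - 4) + l*(-4*m^2 + 30*m - 14) - 4*m^3 - 26*m^2 + 14*m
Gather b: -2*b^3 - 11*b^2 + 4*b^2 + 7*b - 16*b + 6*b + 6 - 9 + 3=-2*b^3 - 7*b^2 - 3*b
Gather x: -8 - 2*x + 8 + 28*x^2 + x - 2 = 28*x^2 - x - 2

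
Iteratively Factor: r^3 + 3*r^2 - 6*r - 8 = (r + 4)*(r^2 - r - 2) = (r - 2)*(r + 4)*(r + 1)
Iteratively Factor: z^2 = (z)*(z)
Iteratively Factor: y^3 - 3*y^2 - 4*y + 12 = (y - 3)*(y^2 - 4) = (y - 3)*(y - 2)*(y + 2)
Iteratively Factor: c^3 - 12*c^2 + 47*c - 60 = (c - 4)*(c^2 - 8*c + 15) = (c - 5)*(c - 4)*(c - 3)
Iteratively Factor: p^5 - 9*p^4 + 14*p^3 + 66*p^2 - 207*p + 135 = (p - 3)*(p^4 - 6*p^3 - 4*p^2 + 54*p - 45) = (p - 3)*(p - 1)*(p^3 - 5*p^2 - 9*p + 45) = (p - 5)*(p - 3)*(p - 1)*(p^2 - 9) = (p - 5)*(p - 3)^2*(p - 1)*(p + 3)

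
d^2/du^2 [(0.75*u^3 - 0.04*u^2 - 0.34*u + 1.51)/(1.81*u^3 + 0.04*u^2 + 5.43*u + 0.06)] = (-7.105427357601e-15*u^7 - 0.370688*u^6 - 50.910594*u^5 + 60.596628*u^4 + 52.733282*u^3 + 90.968658*u^2 + 1.005012*u + 89.258406)/(5.929741*u^9 + 0.393132*u^8 + 53.376357*u^7 + 2.948554*u^6 + 160.155135*u^5 + 7.076664*u^4 + 160.200747*u^3 + 5.307714*u^2 + 0.058644*u + 0.000216)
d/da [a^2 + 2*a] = 2*a + 2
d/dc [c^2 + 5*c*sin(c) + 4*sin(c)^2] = 5*c*cos(c) + 2*c + 5*sin(c) + 4*sin(2*c)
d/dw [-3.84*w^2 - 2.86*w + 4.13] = -7.68*w - 2.86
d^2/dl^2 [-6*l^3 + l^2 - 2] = 2 - 36*l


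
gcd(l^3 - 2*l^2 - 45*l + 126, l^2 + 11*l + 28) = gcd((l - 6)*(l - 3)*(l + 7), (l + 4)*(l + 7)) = l + 7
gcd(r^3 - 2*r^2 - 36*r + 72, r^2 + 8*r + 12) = r + 6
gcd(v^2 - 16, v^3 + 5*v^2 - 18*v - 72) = v - 4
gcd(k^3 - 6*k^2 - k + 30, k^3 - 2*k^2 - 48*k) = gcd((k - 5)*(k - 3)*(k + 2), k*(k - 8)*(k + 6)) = 1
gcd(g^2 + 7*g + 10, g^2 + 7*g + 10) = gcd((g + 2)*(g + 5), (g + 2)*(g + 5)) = g^2 + 7*g + 10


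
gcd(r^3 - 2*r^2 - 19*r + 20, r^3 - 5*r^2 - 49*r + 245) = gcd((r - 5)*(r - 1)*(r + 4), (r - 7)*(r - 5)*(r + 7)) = r - 5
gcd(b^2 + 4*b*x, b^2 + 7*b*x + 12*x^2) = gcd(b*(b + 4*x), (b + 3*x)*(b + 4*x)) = b + 4*x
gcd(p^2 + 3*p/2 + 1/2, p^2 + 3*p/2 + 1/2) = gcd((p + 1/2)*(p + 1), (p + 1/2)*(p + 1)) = p^2 + 3*p/2 + 1/2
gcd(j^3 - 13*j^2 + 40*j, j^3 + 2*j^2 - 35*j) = j^2 - 5*j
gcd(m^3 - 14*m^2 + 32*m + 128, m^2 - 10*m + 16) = m - 8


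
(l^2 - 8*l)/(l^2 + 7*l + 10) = l*(l - 8)/(l^2 + 7*l + 10)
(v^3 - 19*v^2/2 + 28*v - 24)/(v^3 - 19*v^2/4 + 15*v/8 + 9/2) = 4*(v - 4)/(4*v + 3)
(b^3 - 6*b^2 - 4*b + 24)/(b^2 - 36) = (b^2 - 4)/(b + 6)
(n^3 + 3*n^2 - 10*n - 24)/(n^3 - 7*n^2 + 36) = (n + 4)/(n - 6)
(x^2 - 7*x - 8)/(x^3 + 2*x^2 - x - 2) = (x - 8)/(x^2 + x - 2)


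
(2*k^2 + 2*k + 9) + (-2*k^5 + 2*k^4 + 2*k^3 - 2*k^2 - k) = -2*k^5 + 2*k^4 + 2*k^3 + k + 9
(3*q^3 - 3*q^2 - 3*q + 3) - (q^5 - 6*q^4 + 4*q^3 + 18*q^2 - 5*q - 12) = -q^5 + 6*q^4 - q^3 - 21*q^2 + 2*q + 15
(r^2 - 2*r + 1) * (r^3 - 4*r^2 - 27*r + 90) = r^5 - 6*r^4 - 18*r^3 + 140*r^2 - 207*r + 90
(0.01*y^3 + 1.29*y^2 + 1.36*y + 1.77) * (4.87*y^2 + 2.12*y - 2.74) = 0.0487*y^5 + 6.3035*y^4 + 9.3306*y^3 + 7.9685*y^2 + 0.0259999999999998*y - 4.8498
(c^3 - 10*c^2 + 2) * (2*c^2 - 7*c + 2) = 2*c^5 - 27*c^4 + 72*c^3 - 16*c^2 - 14*c + 4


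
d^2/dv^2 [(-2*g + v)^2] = 2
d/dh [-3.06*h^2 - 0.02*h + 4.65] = -6.12*h - 0.02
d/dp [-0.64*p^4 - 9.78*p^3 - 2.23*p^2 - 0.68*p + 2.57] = -2.56*p^3 - 29.34*p^2 - 4.46*p - 0.68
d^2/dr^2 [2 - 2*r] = 0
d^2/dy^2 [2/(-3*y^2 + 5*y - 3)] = 4*(9*y^2 - 15*y - (6*y - 5)^2 + 9)/(3*y^2 - 5*y + 3)^3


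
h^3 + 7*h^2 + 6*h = h*(h + 1)*(h + 6)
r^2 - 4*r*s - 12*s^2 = (r - 6*s)*(r + 2*s)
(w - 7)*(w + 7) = w^2 - 49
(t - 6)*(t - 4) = t^2 - 10*t + 24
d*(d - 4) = d^2 - 4*d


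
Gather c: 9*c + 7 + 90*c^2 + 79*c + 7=90*c^2 + 88*c + 14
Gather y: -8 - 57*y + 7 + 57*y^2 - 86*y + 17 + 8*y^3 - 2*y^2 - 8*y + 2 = 8*y^3 + 55*y^2 - 151*y + 18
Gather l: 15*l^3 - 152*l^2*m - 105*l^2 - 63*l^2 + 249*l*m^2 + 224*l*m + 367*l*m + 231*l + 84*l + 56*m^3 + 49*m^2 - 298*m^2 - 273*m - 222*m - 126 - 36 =15*l^3 + l^2*(-152*m - 168) + l*(249*m^2 + 591*m + 315) + 56*m^3 - 249*m^2 - 495*m - 162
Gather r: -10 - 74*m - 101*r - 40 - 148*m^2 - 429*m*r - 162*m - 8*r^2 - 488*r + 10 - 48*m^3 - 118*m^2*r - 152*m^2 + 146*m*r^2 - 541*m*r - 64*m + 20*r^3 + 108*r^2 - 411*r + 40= -48*m^3 - 300*m^2 - 300*m + 20*r^3 + r^2*(146*m + 100) + r*(-118*m^2 - 970*m - 1000)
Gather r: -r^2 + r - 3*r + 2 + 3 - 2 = -r^2 - 2*r + 3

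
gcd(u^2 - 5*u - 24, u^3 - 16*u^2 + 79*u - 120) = u - 8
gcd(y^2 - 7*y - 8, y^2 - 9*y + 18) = 1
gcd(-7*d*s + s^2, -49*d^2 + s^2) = -7*d + s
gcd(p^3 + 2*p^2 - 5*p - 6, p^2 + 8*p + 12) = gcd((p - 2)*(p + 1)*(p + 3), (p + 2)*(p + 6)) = 1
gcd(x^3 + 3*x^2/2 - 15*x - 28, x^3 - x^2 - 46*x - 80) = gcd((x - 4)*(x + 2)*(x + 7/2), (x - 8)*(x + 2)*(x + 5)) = x + 2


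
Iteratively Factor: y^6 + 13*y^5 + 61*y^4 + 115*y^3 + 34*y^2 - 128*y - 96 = (y + 4)*(y^5 + 9*y^4 + 25*y^3 + 15*y^2 - 26*y - 24) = (y + 2)*(y + 4)*(y^4 + 7*y^3 + 11*y^2 - 7*y - 12) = (y + 1)*(y + 2)*(y + 4)*(y^3 + 6*y^2 + 5*y - 12) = (y + 1)*(y + 2)*(y + 4)^2*(y^2 + 2*y - 3) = (y + 1)*(y + 2)*(y + 3)*(y + 4)^2*(y - 1)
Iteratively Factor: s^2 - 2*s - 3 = (s + 1)*(s - 3)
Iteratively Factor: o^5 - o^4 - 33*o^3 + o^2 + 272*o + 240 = (o - 4)*(o^4 + 3*o^3 - 21*o^2 - 83*o - 60) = (o - 4)*(o + 1)*(o^3 + 2*o^2 - 23*o - 60) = (o - 4)*(o + 1)*(o + 4)*(o^2 - 2*o - 15) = (o - 5)*(o - 4)*(o + 1)*(o + 4)*(o + 3)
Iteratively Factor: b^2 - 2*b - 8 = (b - 4)*(b + 2)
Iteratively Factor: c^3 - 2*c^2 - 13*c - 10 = (c + 1)*(c^2 - 3*c - 10) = (c - 5)*(c + 1)*(c + 2)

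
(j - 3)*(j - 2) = j^2 - 5*j + 6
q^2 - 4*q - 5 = (q - 5)*(q + 1)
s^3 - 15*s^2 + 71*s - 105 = (s - 7)*(s - 5)*(s - 3)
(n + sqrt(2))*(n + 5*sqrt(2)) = n^2 + 6*sqrt(2)*n + 10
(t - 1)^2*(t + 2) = t^3 - 3*t + 2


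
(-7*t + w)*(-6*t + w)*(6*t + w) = 252*t^3 - 36*t^2*w - 7*t*w^2 + w^3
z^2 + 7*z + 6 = (z + 1)*(z + 6)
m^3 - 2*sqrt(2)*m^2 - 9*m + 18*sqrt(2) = (m - 3)*(m + 3)*(m - 2*sqrt(2))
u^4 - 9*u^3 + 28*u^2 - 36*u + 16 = (u - 4)*(u - 2)^2*(u - 1)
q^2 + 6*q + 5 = (q + 1)*(q + 5)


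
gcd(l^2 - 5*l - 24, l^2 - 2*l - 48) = l - 8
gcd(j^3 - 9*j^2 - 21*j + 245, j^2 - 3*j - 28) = j - 7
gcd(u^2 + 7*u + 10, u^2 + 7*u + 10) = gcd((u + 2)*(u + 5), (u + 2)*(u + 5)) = u^2 + 7*u + 10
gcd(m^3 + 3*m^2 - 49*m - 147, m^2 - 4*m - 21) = m^2 - 4*m - 21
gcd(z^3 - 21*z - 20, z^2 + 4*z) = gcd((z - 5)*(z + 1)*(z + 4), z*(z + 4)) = z + 4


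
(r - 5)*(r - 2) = r^2 - 7*r + 10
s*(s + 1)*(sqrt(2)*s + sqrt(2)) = sqrt(2)*s^3 + 2*sqrt(2)*s^2 + sqrt(2)*s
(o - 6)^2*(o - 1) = o^3 - 13*o^2 + 48*o - 36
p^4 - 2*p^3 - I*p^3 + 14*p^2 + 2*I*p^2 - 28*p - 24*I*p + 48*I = (p - 2)*(p - 3*I)*(p - 2*I)*(p + 4*I)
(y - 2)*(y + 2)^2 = y^3 + 2*y^2 - 4*y - 8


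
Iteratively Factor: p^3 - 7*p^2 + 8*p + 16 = (p - 4)*(p^2 - 3*p - 4) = (p - 4)^2*(p + 1)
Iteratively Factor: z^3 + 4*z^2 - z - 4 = (z + 1)*(z^2 + 3*z - 4) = (z + 1)*(z + 4)*(z - 1)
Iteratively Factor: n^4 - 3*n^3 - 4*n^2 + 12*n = (n - 2)*(n^3 - n^2 - 6*n) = (n - 3)*(n - 2)*(n^2 + 2*n) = (n - 3)*(n - 2)*(n + 2)*(n)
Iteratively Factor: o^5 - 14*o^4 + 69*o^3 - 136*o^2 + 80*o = (o - 1)*(o^4 - 13*o^3 + 56*o^2 - 80*o) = (o - 4)*(o - 1)*(o^3 - 9*o^2 + 20*o) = (o - 5)*(o - 4)*(o - 1)*(o^2 - 4*o) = (o - 5)*(o - 4)^2*(o - 1)*(o)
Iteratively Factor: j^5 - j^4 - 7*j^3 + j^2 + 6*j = (j + 2)*(j^4 - 3*j^3 - j^2 + 3*j) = (j - 3)*(j + 2)*(j^3 - j) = (j - 3)*(j - 1)*(j + 2)*(j^2 + j) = j*(j - 3)*(j - 1)*(j + 2)*(j + 1)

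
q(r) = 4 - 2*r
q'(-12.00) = -2.00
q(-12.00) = 28.00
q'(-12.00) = -2.00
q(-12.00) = 28.00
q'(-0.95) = -2.00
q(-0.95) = 5.90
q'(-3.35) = -2.00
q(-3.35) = 10.70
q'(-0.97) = -2.00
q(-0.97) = 5.94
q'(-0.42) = -2.00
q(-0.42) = 4.84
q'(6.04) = -2.00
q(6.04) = -8.08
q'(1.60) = -2.00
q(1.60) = 0.80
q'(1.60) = -2.00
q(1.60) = 0.80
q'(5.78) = -2.00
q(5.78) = -7.56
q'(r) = -2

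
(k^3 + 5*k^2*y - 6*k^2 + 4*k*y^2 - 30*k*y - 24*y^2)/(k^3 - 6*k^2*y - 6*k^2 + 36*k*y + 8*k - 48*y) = (k^3 + 5*k^2*y - 6*k^2 + 4*k*y^2 - 30*k*y - 24*y^2)/(k^3 - 6*k^2*y - 6*k^2 + 36*k*y + 8*k - 48*y)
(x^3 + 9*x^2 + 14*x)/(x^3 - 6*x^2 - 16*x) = (x + 7)/(x - 8)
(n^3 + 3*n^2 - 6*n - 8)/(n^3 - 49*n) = (n^3 + 3*n^2 - 6*n - 8)/(n*(n^2 - 49))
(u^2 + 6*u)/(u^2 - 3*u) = (u + 6)/(u - 3)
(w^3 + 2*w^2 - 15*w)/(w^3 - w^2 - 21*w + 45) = w/(w - 3)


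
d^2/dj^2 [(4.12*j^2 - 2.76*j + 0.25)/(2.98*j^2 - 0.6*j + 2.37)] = (-5.6843418860808e-14*j^4 - 34.286688*j^3 - 161.266872*j^2 + 114.274656*j + 35.082516)/(26.463592*j^6 - 15.98472*j^5 + 66.358044*j^4 - 25.64136*j^3 + 52.774686*j^2 - 10.11042*j + 13.312053)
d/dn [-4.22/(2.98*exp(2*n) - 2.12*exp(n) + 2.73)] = (25.1512*exp(n) - 8.9464)*exp(n)/(2.98*exp(2*n) - 2.12*exp(n) + 2.73)^2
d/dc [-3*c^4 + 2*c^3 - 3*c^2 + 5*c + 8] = -12*c^3 + 6*c^2 - 6*c + 5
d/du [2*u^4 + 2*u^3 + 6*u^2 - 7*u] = 8*u^3 + 6*u^2 + 12*u - 7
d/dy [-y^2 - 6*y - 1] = -2*y - 6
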